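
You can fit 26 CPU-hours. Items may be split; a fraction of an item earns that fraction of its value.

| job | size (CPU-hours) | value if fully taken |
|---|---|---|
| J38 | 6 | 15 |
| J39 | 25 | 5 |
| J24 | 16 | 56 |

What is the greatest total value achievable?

71.8

Rank by value-to-size ratio: J24 56/16≈3.5, J38 15/6≈2.5, J39 5/25≈0.2.
Take all of J24 (16 CPU-hours, value 56) → 10 CPU-hours left.
J38: take in full, 6 CPU-hours for value 15 → 4 left.
4 CPU-hours left: a 4/25 share of J39 gives 5×4/25 = 0.8.
Total value = 71.8.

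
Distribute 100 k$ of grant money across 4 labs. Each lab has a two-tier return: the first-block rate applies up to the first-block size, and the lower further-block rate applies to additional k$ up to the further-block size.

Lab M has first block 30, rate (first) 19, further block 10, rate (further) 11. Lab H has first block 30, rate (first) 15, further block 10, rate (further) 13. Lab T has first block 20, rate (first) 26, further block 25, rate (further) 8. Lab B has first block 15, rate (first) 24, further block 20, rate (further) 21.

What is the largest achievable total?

Treat each block as its own option and order by rate: Lab T/tier1 26 > Lab B/tier1 24 > Lab B/tier2 21 > Lab M/tier1 19 > Lab H/tier1 15 > Lab H/tier2 13 > Lab M/tier2 11 > Lab T/tier2 8.
Lab T/tier1 (26): +20 — 80 left.
Fill Lab B tier1 block (15 at 24) — 65 left.
Lab B/tier2 (21): +20 — 45 left.
Fill Lab M tier1 block (30 at 19) — 15 left.
Lab H/tier1: +15 of 30 at 15; pool empty.
Total = 26×20 + 24×15 + 21×20 + 19×30 + 15×15 = 2095.

2095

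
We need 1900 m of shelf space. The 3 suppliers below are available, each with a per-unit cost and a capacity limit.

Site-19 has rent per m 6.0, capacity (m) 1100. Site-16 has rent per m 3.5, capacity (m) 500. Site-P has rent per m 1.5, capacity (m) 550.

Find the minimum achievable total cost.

Use suppliers in increasing cost order.
Site-P at 1.5: take all 550 m → 1350 still needed.
Site-16 at 3.5: take all 500 m → 850 still needed.
Site-19 at 6.0: take 850 of its 1100 → requirement met.
Cost = 550×1.5 + 500×3.5 + 850×6.0 = 7675.

7675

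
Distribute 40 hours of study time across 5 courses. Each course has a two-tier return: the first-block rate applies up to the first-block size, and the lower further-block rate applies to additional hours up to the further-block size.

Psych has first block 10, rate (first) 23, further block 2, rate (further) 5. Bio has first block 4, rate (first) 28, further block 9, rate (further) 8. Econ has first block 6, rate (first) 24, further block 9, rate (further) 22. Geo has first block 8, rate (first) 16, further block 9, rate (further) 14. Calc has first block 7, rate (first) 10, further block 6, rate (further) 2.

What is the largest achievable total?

854

Rank every tier by rate: Bio/T1 28 > Econ/T1 24 > Psych/T1 23 > Econ/T2 22 > Geo/T1 16 > Geo/T2 14 > Calc/T1 10 > Bio/T2 8 > Psych/T2 5 > Calc/T2 2.
Fill Bio T1 block (4 at 28) — 36 left.
Econ/T1 (24): +6 — 30 left.
Psych/T1 (23): +10 — 20 left.
Econ/T2 (22): +9 — 11 left.
Geo T1 at 16: fill all 8 — 3 left.
Geo T2 at 14: only 3 left, fill 3.
Total = 28×4 + 24×6 + 23×10 + 22×9 + 16×8 + 14×3 = 854.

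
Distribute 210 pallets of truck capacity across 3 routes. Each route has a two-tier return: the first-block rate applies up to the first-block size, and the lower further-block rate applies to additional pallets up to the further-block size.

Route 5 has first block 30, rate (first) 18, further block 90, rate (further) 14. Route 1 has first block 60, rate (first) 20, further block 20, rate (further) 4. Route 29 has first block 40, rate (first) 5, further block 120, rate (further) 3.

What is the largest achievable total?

Order all 6 blocks by rate: Route 1/tier1 20 > Route 5/tier1 18 > Route 5/tier2 14 > Route 29/tier1 5 > Route 1/tier2 4 > Route 29/tier2 3.
Route 1 tier1 at 20: fill all 60 → 150 left.
Fill Route 5 tier1 block (30 at 18) → 120 left.
Route 5/tier2 (14): +90 → 30 left.
Route 29 tier1 at 5: only 30 left, fill 30.
Total = 20×60 + 18×30 + 14×90 + 5×30 = 3150.

3150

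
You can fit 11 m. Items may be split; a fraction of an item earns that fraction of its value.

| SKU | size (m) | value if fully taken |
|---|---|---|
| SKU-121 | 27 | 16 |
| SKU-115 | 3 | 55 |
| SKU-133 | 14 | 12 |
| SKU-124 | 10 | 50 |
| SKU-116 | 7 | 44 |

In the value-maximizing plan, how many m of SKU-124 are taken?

Rank by value-to-size ratio: SKU-115 55/3≈18.3, SKU-116 44/7≈6.29, SKU-124 50/10≈5, SKU-133 12/14≈0.857, SKU-121 16/27≈0.593.
All 3 m of SKU-115 fit (value 55) ; 8 remain.
Take all of SKU-116 (7 m, value 44) ; 1 m left.
Fill the last 1 m with part of SKU-124: 1/10 of it earns 5.

1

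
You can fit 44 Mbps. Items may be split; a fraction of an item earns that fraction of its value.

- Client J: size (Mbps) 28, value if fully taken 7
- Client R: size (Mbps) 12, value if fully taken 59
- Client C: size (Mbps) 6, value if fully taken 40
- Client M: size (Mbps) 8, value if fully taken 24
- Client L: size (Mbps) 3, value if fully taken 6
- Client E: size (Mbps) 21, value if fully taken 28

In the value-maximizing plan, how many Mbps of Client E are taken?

15

Best value per unit of size first: Client C 40/6≈6.67, Client R 59/12≈4.92, Client M 24/8≈3, Client L 6/3≈2, Client E 28/21≈1.33, Client J 7/28≈0.25.
Take all of Client C (6 Mbps, value 40) ; 38 Mbps left.
All 12 Mbps of Client R fit (value 59) ; 26 remain.
All 8 Mbps of Client M fit (value 24) ; 18 remain.
All 3 Mbps of Client L fit (value 6) ; 15 remain.
Only 15 Mbps remain; take 15/21 of Client E for value 28×15/21 = 20.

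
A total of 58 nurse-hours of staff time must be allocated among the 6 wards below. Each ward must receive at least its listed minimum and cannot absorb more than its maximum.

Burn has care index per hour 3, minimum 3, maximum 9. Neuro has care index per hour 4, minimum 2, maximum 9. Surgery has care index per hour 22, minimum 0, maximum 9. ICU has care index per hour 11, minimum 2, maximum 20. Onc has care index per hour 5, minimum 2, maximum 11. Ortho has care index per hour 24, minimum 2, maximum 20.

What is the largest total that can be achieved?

Meeting every minimum uses 3+2+0+2+2+2 = 11 nurse-hours, leaving 47.
Rank by care index per hour: Ortho 24 > Surgery 22 > ICU 11 > Onc 5 > Neuro 4 > Burn 3.
Ortho: +18 to 20 (cap) → 29 left.
Surgery: +9 to 9 (cap) → 20 left.
ICU takes 18 more to reach its cap of 20 → 2 left.
Onc has room for 9 more but only 2 remain, so it gets 4.
Total = 3×3 + 4×2 + 22×9 + 11×20 + 5×4 + 24×20 = 935.

935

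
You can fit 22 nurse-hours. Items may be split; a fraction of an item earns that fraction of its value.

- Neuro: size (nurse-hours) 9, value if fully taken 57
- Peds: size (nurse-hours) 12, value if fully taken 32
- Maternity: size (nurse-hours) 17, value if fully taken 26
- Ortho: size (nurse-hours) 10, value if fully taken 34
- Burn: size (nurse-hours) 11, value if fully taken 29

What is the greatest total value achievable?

99

Sort by value density: Neuro 57/9≈6.33, Ortho 34/10≈3.4, Peds 32/12≈2.67, Burn 29/11≈2.64, Maternity 26/17≈1.53.
All 9 nurse-hours of Neuro fit (value 57) — 13 remain.
All 10 nurse-hours of Ortho fit (value 34) — 3 remain.
Fill the last 3 nurse-hours with part of Peds: 3/12 of it earns 8.
Total value = 99.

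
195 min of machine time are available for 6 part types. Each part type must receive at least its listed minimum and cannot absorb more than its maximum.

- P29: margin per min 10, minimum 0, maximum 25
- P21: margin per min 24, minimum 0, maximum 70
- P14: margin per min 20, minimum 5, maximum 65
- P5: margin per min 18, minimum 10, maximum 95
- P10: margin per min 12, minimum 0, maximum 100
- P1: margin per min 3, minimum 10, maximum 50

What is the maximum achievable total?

3910

Meeting every minimum uses 0+0+5+10+0+10 = 25 min, leaving 170.
Rank by margin per min: P21 24 > P14 20 > P5 18 > P10 12 > P29 10 > P1 3.
P21 takes 70 more to reach its cap of 70 → 100 left.
P14: +60 to 65 (cap) → 40 left.
P5 has room for 85 more but only 40 remain, so it gets 50.
Total = 24×70 + 20×65 + 18×50 + 3×10 = 3910.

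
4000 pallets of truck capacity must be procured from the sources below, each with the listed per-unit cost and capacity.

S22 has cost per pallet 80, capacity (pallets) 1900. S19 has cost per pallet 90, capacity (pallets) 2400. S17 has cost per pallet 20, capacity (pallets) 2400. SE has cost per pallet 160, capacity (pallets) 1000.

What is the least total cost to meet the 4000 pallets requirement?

176000

Cheapest first:
S17 (20): use full 2400 → 1600 pallets to go.
Take 1600 from S22 at 80 to finish.
S19, SE: unused.
Cost = 2400×20 + 1600×80 = 176000.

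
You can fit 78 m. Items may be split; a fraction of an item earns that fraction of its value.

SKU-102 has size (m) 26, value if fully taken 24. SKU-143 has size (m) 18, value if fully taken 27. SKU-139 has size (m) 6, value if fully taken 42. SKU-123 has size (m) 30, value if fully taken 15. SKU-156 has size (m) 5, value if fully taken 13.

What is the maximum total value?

117.5

Sort by value density: SKU-139 42/6≈7, SKU-156 13/5≈2.6, SKU-143 27/18≈1.5, SKU-102 24/26≈0.923, SKU-123 15/30≈0.5.
Take all of SKU-139 (6 m, value 42) — 72 m left.
SKU-156: take in full, 5 m for value 13 — 67 left.
All 18 m of SKU-143 fit (value 27) — 49 remain.
All 26 m of SKU-102 fit (value 24) — 23 remain.
Only 23 m remain; take 23/30 of SKU-123 for value 15×23/30 = 11.5.
Total value = 117.5.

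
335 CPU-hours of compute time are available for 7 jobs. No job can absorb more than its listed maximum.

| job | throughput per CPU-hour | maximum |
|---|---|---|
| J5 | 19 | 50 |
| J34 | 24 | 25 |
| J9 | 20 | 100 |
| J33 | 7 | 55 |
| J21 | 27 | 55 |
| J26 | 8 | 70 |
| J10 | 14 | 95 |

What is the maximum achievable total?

6445

Order the jobs by throughput per CPU-hour: J21 27 > J34 24 > J9 20 > J5 19 > J10 14 > J26 8 > J33 7.
J21 takes 55 to reach its cap of 55 → 280 left.
J34: +25 to 25 (cap) → 255 left.
Give J9 100 to hit its cap of 100 → 155 left.
J5: +50 to 50 (cap) → 105 left.
J10 takes 95 to reach its cap of 95 → 10 left.
J26: +10 (room for 70) → 10. Pool exhausted.
Total = 19×50 + 24×25 + 20×100 + 27×55 + 8×10 + 14×95 = 6445.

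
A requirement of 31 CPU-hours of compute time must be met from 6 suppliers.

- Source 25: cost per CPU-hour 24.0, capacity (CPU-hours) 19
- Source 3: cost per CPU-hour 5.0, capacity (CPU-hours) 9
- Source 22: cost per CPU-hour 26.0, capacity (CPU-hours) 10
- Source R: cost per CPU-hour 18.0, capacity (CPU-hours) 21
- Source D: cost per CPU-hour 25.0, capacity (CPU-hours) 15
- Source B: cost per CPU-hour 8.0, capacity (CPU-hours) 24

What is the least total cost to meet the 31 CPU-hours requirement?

Cheapest first:
Source 3 at 5.0: take all 9 CPU-hours — 22 still needed.
Source B at 8.0: take 22 of its 24 — requirement met.
Source R, Source 25, Source D, Source 22: unused.
Cost = 9×5.0 + 22×8.0 = 221.

221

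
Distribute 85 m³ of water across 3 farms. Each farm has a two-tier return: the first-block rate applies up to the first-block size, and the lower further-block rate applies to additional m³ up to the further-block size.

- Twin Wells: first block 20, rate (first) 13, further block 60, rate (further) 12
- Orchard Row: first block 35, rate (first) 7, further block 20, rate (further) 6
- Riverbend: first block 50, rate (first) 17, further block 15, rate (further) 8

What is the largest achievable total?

Treat each block as its own option and order by rate: Riverbend/tier1 17 > Twin Wells/tier1 13 > Twin Wells/tier2 12 > Riverbend/tier2 8 > Orchard Row/tier1 7 > Orchard Row/tier2 6.
Riverbend tier1 at 17: fill all 50 ; 35 left.
Twin Wells tier1 at 13: fill all 20 ; 15 left.
Twin Wells tier2 at 12: only 15 left, fill 15.
Total = 17×50 + 13×20 + 12×15 = 1290.

1290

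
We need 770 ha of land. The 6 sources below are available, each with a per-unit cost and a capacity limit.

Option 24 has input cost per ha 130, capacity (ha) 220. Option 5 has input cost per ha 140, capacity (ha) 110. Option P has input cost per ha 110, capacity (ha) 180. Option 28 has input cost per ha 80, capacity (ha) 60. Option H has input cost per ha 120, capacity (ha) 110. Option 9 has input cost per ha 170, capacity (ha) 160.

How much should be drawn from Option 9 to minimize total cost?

90

Cheapest first:
Take 60 from Option 28 at 80 — need 710 more.
Take 180 from Option P at 110 — need 530 more.
Take 110 from Option H at 120 — need 420 more.
Take 220 from Option 24 at 130 — need 200 more.
Option 5 at 140: take all 110 ha — 90 still needed.
Take 90 from Option 9 at 170 to finish.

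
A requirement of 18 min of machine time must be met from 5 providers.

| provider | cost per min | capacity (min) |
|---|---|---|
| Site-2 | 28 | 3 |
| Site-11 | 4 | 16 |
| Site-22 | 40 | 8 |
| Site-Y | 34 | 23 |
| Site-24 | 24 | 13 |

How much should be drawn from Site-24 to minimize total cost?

Fill from the cheapest provider first.
Site-11 (4): use full 16 ; 2 min to go.
Take 2 from Site-24 at 24 to finish.
Site-2, Site-Y, Site-22: unused.

2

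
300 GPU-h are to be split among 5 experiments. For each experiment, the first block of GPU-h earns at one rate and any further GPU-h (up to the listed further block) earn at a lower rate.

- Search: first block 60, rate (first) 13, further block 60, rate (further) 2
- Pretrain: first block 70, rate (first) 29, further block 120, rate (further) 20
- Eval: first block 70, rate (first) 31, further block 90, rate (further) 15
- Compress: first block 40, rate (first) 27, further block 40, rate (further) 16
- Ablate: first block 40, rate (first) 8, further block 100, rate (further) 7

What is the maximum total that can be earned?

7680

Order all 10 blocks by rate: Eval/tier1 31 > Pretrain/tier1 29 > Compress/tier1 27 > Pretrain/tier2 20 > Compress/tier2 16 > Eval/tier2 15 > Search/tier1 13 > Ablate/tier1 8 > Ablate/tier2 7 > Search/tier2 2.
Eval tier1 at 31: fill all 70 — 230 left.
Pretrain/tier1 (29): +70 — 160 left.
Fill Compress tier1 block (40 at 27) — 120 left.
Pretrain tier2 at 20: fill all 120 — 0 left.
Total = 31×70 + 29×70 + 27×40 + 20×120 = 7680.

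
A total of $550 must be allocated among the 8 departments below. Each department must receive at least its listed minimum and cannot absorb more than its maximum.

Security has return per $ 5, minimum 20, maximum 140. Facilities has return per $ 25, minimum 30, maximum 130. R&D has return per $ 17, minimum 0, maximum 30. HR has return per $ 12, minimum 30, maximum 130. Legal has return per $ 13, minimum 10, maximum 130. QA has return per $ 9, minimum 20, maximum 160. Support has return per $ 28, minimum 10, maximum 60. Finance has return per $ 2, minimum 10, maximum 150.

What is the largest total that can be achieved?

9170

Meeting every minimum uses 20+30+0+30+10+20+10+10 = 130 $, leaving 420.
Order the departments by return per $: Support 28 > Facilities 25 > R&D 17 > Legal 13 > HR 12 > QA 9 > Security 5 > Finance 2.
Give Support 50 more to hit its cap of 60 — 370 left.
Facilities: +100 to 130 (cap) — 270 left.
Give R&D 30 more to hit its cap of 30 — 240 left.
Legal takes 120 more to reach its cap of 130 — 120 left.
HR: +100 to 130 (cap) — 20 left.
QA has room for 140 more but only 20 remain, so it gets 40.
Total = 5×20 + 25×130 + 17×30 + 12×130 + 13×130 + 9×40 + 28×60 + 2×10 = 9170.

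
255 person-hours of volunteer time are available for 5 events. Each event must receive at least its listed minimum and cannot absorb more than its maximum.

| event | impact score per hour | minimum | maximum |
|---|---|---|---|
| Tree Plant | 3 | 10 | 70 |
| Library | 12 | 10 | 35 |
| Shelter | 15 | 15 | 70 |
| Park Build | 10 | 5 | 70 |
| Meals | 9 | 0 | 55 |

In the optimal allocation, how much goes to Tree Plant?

Meeting every minimum uses 10+10+15+5+0 = 40 person-hours, leaving 215.
Rank by impact score per hour: Shelter 15 > Library 12 > Park Build 10 > Meals 9 > Tree Plant 3.
Give Shelter 55 more to hit its cap of 70 → 160 left.
Give Library 25 more to hit its cap of 35 → 135 left.
Park Build: +65 to 70 (cap) → 70 left.
Meals: +55 to 55 (cap) → 15 left.
Tree Plant: +15 (room for 60) → 25. Pool exhausted.

25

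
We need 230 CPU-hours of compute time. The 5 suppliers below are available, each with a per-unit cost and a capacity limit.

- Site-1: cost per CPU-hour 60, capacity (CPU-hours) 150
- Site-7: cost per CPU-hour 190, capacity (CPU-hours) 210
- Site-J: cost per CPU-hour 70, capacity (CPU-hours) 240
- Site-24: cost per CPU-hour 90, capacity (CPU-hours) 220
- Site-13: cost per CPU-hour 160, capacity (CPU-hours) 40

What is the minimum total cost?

Use suppliers in increasing cost order.
Site-1 at 60: take all 150 CPU-hours → 80 still needed.
Take 80 from Site-J at 70 to finish.
Site-24, Site-13, Site-7: unused.
Cost = 150×60 + 80×70 = 14600.

14600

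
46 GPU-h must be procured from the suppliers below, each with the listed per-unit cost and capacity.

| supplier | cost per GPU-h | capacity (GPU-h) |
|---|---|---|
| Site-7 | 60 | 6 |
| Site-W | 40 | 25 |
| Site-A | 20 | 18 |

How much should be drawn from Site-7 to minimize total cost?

3

Cheapest first:
Site-A at 20: take all 18 GPU-h — 28 still needed.
Site-W (40): use full 25 — 3 GPU-h to go.
Site-7 (60): take the remaining 3 — done.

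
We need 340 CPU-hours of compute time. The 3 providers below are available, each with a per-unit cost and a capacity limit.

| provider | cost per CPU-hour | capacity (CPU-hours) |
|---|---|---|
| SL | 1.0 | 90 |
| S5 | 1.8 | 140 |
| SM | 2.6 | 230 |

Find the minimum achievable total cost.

Use providers in increasing cost order.
Take 90 from SL at 1.0 ; need 250 more.
S5 (1.8): use full 140 ; 110 CPU-hours to go.
Take 110 from SM at 2.6 to finish.
Cost = 90×1.0 + 140×1.8 + 110×2.6 = 628.

628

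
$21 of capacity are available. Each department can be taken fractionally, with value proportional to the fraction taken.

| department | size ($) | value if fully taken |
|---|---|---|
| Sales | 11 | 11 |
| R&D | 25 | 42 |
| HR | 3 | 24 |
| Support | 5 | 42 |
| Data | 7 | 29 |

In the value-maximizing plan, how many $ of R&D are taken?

Rank by value-to-size ratio: Support 42/5≈8.4, HR 24/3≈8, Data 29/7≈4.14, R&D 42/25≈1.68, Sales 11/11≈1.
Support: take in full, 5 $ for value 42 — 16 left.
HR: take in full, 3 $ for value 24 — 13 left.
Data: take in full, 7 $ for value 29 — 6 left.
Only 6 $ remain; take 6/25 of R&D for value 42×6/25 = 10.08.

6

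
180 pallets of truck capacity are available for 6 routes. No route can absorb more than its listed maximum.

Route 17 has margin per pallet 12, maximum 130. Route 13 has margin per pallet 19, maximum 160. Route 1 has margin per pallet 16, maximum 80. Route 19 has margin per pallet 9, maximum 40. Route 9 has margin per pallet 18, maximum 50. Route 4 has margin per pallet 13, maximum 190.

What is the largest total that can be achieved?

3400

Highest margin per pallet first: Route 13 19 > Route 9 18 > Route 1 16 > Route 4 13 > Route 17 12 > Route 19 9.
Route 13 takes 160 to reach its cap of 160 ; 20 left.
Only 20 left; Route 9 takes them to reach 20.
Total = 19×160 + 18×20 = 3400.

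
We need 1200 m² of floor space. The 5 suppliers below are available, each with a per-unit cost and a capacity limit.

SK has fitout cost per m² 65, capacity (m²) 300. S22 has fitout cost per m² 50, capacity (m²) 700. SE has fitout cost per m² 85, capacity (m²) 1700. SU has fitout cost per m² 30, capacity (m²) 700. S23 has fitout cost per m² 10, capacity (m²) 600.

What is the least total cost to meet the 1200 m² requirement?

24000

Fill from the cheapest supplier first.
Take 600 from S23 at 10 → need 600 more.
SU (30): take the remaining 600 → done.
S22, SK, SE: unused.
Cost = 600×10 + 600×30 = 24000.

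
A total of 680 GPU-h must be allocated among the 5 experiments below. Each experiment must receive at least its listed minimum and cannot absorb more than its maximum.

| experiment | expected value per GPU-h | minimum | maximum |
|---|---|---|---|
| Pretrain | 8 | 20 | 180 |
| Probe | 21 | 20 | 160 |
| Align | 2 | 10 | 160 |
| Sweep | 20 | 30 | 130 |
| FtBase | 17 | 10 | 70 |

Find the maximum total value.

8870

Meeting every minimum uses 20+20+10+30+10 = 90 GPU-h, leaving 590.
Rank by expected value per GPU-h: Probe 21 > Sweep 20 > FtBase 17 > Pretrain 8 > Align 2.
Probe: +140 to 160 (cap) ; 450 left.
Give Sweep 100 more to hit its cap of 130 ; 350 left.
FtBase takes 60 more to reach its cap of 70 ; 290 left.
Give Pretrain 160 more to hit its cap of 180 ; 130 left.
Only 130 left; Align takes them to reach 140.
Total = 8×180 + 21×160 + 2×140 + 20×130 + 17×70 = 8870.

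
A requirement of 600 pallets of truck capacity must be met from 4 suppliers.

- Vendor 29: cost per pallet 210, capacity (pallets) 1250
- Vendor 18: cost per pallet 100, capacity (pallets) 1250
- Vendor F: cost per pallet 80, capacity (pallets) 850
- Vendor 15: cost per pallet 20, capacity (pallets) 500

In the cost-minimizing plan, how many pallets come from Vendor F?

Cheapest first:
Take 500 from Vendor 15 at 20 → need 100 more.
Vendor F at 80: take 100 of its 850 → requirement met.
Vendor 18, Vendor 29: unused.

100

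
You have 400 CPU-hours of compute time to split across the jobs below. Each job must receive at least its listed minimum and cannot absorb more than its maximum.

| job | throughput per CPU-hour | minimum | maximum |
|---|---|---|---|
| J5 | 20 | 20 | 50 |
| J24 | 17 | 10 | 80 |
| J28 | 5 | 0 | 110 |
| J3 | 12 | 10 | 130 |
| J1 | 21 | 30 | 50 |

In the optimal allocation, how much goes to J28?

90

Meeting every minimum uses 20+10+0+10+30 = 70 CPU-hours, leaving 330.
Highest throughput per CPU-hour first: J1 21 > J5 20 > J24 17 > J3 12 > J28 5.
J1 takes 20 more to reach its cap of 50 — 310 left.
J5 takes 30 more to reach its cap of 50 — 280 left.
Give J24 70 more to hit its cap of 80 — 210 left.
J3: +120 to 130 (cap) — 90 left.
J28: +90 (room for 110) → 90. Pool exhausted.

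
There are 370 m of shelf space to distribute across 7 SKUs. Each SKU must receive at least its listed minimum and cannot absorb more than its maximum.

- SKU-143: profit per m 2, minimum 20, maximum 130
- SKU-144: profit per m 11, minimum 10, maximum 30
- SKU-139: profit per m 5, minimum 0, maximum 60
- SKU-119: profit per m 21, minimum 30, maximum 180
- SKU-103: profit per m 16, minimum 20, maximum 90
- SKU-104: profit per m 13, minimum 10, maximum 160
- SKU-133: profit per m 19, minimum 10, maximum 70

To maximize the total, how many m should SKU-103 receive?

80

Meeting every minimum uses 20+10+0+30+20+10+10 = 100 m, leaving 270.
Order the SKUs by profit per m: SKU-119 21 > SKU-133 19 > SKU-103 16 > SKU-104 13 > SKU-144 11 > SKU-139 5 > SKU-143 2.
Give SKU-119 150 more to hit its cap of 180 → 120 left.
Give SKU-133 60 more to hit its cap of 70 → 60 left.
Only 60 left; SKU-103 takes them to reach 80.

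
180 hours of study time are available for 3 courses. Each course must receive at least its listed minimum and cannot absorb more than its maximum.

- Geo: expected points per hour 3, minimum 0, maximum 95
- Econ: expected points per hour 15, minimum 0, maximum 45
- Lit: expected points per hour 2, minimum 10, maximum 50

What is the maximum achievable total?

1040

Meeting every minimum uses 0+0+10 = 10 hours, leaving 170.
Order the courses by expected points per hour: Econ 15 > Geo 3 > Lit 2.
Econ: +45 to 45 (cap) → 125 left.
Geo takes 95 more to reach its cap of 95 → 30 left.
Only 30 left; Lit takes them to reach 40.
Total = 3×95 + 15×45 + 2×40 = 1040.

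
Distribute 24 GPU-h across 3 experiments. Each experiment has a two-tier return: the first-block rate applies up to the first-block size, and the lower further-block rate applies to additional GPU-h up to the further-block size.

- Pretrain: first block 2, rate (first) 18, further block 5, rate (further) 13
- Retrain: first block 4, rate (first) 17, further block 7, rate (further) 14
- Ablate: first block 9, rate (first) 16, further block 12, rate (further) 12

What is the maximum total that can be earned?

Rank every tier by rate: Pretrain/first 18 > Retrain/first 17 > Ablate/first 16 > Retrain/second 14 > Pretrain/second 13 > Ablate/second 12.
Fill Pretrain first block (2 at 18) — 22 left.
Retrain first at 17: fill all 4 — 18 left.
Ablate/first (16): +9 — 9 left.
Retrain/second (14): +7 — 2 left.
Pretrain/second: +2 of 5 at 13; pool empty.
Total = 18×2 + 17×4 + 16×9 + 14×7 + 13×2 = 372.

372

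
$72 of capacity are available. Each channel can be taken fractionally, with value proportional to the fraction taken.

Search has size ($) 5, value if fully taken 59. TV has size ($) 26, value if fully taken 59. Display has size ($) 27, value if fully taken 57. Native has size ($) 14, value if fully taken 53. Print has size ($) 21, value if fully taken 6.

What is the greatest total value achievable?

228

Sort by value density: Search 59/5≈11.8, Native 53/14≈3.79, TV 59/26≈2.27, Display 57/27≈2.11, Print 6/21≈0.286.
Search: take in full, 5 $ for value 59 → 67 left.
Native: take in full, 14 $ for value 53 → 53 left.
TV: take in full, 26 $ for value 59 → 27 left.
Display: take in full, 27 $ for value 57 → 0 left.
Total value = 228.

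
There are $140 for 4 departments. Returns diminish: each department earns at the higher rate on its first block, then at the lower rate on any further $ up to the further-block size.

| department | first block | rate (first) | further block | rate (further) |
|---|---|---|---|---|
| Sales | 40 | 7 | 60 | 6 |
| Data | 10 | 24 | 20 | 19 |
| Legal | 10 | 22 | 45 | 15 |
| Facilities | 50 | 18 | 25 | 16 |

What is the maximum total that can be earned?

Rank every tier by rate: Data/T1 24 > Legal/T1 22 > Data/T2 19 > Facilities/T1 18 > Facilities/T2 16 > Legal/T2 15 > Sales/T1 7 > Sales/T2 6.
Data/T1 (24): +10 ; 130 left.
Legal/T1 (22): +10 ; 120 left.
Fill Data T2 block (20 at 19) ; 100 left.
Facilities/T1 (18): +50 ; 50 left.
Fill Facilities T2 block (25 at 16) ; 25 left.
25 remain; put them into Legal T2 at 15.
Total = 24×10 + 22×10 + 19×20 + 18×50 + 16×25 + 15×25 = 2515.

2515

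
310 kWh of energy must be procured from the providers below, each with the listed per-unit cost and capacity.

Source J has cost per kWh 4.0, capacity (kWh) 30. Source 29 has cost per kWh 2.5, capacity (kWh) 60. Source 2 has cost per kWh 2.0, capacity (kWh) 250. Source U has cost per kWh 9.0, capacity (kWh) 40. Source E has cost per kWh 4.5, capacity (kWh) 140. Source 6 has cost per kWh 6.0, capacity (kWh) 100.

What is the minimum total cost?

650

Cheapest first:
Take 250 from Source 2 at 2.0 → need 60 more.
Source 29 (2.5): use full 60 → 0 kWh to go.
Source J, Source E, Source 6, Source U: unused.
Cost = 250×2.0 + 60×2.5 = 650.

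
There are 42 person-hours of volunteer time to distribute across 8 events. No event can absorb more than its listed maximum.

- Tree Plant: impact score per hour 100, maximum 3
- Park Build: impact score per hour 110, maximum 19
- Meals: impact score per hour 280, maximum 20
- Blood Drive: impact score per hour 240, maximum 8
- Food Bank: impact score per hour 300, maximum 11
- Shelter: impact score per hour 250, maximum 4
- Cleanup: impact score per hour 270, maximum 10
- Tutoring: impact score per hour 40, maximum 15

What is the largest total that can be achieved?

11850

Rank by impact score per hour: Food Bank 300 > Meals 280 > Cleanup 270 > Shelter 250 > Blood Drive 240 > Park Build 110 > Tree Plant 100 > Tutoring 40.
Give Food Bank 11 to hit its cap of 11 ; 31 left.
Meals: +20 to 20 (cap) ; 11 left.
Cleanup: +10 to 10 (cap) ; 1 left.
Only 1 left; Shelter takes them to reach 1.
Total = 280×20 + 300×11 + 250×1 + 270×10 = 11850.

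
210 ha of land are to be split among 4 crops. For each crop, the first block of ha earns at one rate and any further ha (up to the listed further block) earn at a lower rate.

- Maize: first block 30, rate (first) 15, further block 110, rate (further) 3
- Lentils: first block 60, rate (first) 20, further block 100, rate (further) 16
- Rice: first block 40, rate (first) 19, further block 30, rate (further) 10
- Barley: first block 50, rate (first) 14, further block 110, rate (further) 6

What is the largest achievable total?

3710

Treat each block as its own option and order by rate: Lentils/T1 20 > Rice/T1 19 > Lentils/T2 16 > Maize/T1 15 > Barley/T1 14 > Rice/T2 10 > Barley/T2 6 > Maize/T2 3.
Fill Lentils T1 block (60 at 20) ; 150 left.
Rice/T1 (19): +40 ; 110 left.
Fill Lentils T2 block (100 at 16) ; 10 left.
Maize/T1: +10 of 30 at 15; pool empty.
Total = 20×60 + 19×40 + 16×100 + 15×10 = 3710.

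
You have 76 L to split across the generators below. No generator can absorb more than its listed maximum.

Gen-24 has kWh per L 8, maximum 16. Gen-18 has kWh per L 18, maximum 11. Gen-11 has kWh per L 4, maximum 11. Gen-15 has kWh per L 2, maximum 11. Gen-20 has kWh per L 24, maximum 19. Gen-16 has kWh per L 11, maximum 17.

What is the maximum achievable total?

Order the generators by kWh per L: Gen-20 24 > Gen-18 18 > Gen-16 11 > Gen-24 8 > Gen-11 4 > Gen-15 2.
Gen-20: +19 to 19 (cap) → 57 left.
Gen-18: +11 to 11 (cap) → 46 left.
Give Gen-16 17 to hit its cap of 17 → 29 left.
Gen-24: +16 to 16 (cap) → 13 left.
Gen-11: +11 to 11 (cap) → 2 left.
Gen-15: +2 (room for 11) → 2. Pool exhausted.
Total = 8×16 + 18×11 + 4×11 + 2×2 + 24×19 + 11×17 = 1017.

1017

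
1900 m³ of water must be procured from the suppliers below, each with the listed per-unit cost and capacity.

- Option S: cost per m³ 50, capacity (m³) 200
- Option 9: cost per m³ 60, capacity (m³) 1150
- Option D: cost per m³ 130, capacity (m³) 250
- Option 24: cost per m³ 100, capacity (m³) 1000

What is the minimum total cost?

Cheapest first:
Option S at 50: take all 200 m³ — 1700 still needed.
Option 9 at 60: take all 1150 m³ — 550 still needed.
Take 550 from Option 24 at 100 to finish.
Option D: unused.
Cost = 200×50 + 1150×60 + 550×100 = 134000.

134000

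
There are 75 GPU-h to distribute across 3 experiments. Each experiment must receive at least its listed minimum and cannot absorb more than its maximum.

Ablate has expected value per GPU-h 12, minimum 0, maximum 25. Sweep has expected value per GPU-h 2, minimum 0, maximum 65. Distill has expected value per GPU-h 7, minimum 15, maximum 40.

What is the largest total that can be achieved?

Meeting every minimum uses 0+0+15 = 15 GPU-h, leaving 60.
Order the experiments by expected value per GPU-h: Ablate 12 > Distill 7 > Sweep 2.
Ablate: +25 to 25 (cap) ; 35 left.
Distill takes 25 more to reach its cap of 40 ; 10 left.
Only 10 left; Sweep takes them to reach 10.
Total = 12×25 + 2×10 + 7×40 = 600.

600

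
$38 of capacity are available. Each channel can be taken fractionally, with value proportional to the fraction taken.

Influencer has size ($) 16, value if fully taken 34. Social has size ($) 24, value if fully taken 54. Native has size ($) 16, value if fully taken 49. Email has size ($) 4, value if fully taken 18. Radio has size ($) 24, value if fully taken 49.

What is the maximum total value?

Sort by value density: Email 18/4≈4.5, Native 49/16≈3.06, Social 54/24≈2.25, Influencer 34/16≈2.12, Radio 49/24≈2.04.
Email: take in full, 4 $ for value 18 → 34 left.
All 16 $ of Native fit (value 49) → 18 remain.
Fill the last 18 $ with part of Social: 18/24 of it earns 40.5.
Total value = 107.5.

107.5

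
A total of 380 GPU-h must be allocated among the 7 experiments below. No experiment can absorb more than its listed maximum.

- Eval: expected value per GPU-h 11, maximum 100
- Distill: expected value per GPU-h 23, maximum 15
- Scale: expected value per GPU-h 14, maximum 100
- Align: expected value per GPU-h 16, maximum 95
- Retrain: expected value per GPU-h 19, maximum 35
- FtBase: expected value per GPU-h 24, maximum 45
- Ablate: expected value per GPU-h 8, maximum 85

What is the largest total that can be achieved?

6000

Highest expected value per GPU-h first: FtBase 24 > Distill 23 > Retrain 19 > Align 16 > Scale 14 > Eval 11 > Ablate 8.
Give FtBase 45 to hit its cap of 45 — 335 left.
Distill takes 15 to reach its cap of 15 — 320 left.
Retrain: +35 to 35 (cap) — 285 left.
Align takes 95 to reach its cap of 95 — 190 left.
Scale takes 100 to reach its cap of 100 — 90 left.
Only 90 left; Eval takes them to reach 90.
Total = 11×90 + 23×15 + 14×100 + 16×95 + 19×35 + 24×45 = 6000.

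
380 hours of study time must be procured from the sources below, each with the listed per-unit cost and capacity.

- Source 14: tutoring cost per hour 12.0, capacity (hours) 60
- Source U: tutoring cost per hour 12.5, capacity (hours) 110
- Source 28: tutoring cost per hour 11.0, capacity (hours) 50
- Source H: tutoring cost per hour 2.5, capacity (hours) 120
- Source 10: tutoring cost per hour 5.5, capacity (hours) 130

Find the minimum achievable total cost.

2535

Fill from the cheapest source first.
Take 120 from Source H at 2.5 → need 260 more.
Source 10 at 5.5: take all 130 hours → 130 still needed.
Take 50 from Source 28 at 11.0 → need 80 more.
Source 14 (12.0): use full 60 → 20 hours to go.
Source U (12.5): take the remaining 20 → done.
Cost = 120×2.5 + 130×5.5 + 50×11.0 + 60×12.0 + 20×12.5 = 2535.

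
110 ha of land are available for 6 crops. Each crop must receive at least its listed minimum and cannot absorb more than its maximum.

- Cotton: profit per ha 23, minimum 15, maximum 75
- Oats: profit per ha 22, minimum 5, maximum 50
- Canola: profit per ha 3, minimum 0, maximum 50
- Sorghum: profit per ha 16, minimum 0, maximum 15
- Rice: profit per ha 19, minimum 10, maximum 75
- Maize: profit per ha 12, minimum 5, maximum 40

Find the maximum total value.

Meeting every minimum uses 15+5+0+0+10+5 = 35 ha, leaving 75.
Highest profit per ha first: Cotton 23 > Oats 22 > Rice 19 > Sorghum 16 > Maize 12 > Canola 3.
Cotton: +60 to 75 (cap) ; 15 left.
Only 15 left; Oats takes them to reach 20.
Total = 23×75 + 22×20 + 19×10 + 12×5 = 2415.

2415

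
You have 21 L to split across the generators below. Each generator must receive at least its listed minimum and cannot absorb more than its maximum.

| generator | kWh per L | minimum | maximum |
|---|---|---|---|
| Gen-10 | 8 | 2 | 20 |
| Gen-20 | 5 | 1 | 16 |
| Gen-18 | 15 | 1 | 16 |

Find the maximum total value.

277

Meeting every minimum uses 2+1+1 = 4 L, leaving 17.
Highest kWh per L first: Gen-18 15 > Gen-10 8 > Gen-20 5.
Gen-18: +15 to 16 (cap) → 2 left.
Gen-10: +2 (room for 18) → 4. Pool exhausted.
Total = 8×4 + 5×1 + 15×16 = 277.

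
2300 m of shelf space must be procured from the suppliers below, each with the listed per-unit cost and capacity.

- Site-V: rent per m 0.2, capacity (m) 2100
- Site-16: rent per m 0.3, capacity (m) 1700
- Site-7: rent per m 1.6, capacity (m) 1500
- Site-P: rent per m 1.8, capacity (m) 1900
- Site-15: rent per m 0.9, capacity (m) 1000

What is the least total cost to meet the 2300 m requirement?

Fill from the cheapest supplier first.
Site-V (0.2): use full 2100 — 200 m to go.
Site-16 at 0.3: take 200 of its 1700 — requirement met.
Site-15, Site-7, Site-P: unused.
Cost = 2100×0.2 + 200×0.3 = 480.

480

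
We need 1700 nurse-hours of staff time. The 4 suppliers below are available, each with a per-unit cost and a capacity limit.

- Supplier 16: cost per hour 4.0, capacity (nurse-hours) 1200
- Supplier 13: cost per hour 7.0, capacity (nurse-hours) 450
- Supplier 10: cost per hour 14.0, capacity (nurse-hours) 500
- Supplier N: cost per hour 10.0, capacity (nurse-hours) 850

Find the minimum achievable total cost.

Fill from the cheapest supplier first.
Supplier 16 at 4.0: take all 1200 nurse-hours — 500 still needed.
Take 450 from Supplier 13 at 7.0 — need 50 more.
Take 50 from Supplier N at 10.0 to finish.
Supplier 10: unused.
Cost = 1200×4.0 + 450×7.0 + 50×10.0 = 8450.

8450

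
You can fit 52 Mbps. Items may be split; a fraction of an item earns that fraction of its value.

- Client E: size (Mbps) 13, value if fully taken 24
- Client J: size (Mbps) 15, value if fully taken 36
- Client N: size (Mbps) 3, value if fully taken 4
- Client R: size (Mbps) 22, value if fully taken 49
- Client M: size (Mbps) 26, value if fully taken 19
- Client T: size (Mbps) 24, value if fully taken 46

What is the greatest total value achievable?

Sort by value density: Client J 36/15≈2.4, Client R 49/22≈2.23, Client T 46/24≈1.92, Client E 24/13≈1.85, Client N 4/3≈1.33, Client M 19/26≈0.731.
Take all of Client J (15 Mbps, value 36) → 37 Mbps left.
All 22 Mbps of Client R fit (value 49) → 15 remain.
Only 15 Mbps remain; take 15/24 of Client T for value 46×15/24 = 28.75.
Total value = 113.75.

113.75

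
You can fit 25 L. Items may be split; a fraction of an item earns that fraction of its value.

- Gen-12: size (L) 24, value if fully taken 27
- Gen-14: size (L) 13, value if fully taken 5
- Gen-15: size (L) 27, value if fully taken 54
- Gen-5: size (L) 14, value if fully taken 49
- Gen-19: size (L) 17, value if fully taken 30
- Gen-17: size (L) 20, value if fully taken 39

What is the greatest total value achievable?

71

Rank by value-to-size ratio: Gen-5 49/14≈3.5, Gen-15 54/27≈2, Gen-17 39/20≈1.95, Gen-19 30/17≈1.76, Gen-12 27/24≈1.12, Gen-14 5/13≈0.385.
All 14 L of Gen-5 fit (value 49) → 11 remain.
11 L left: a 11/27 share of Gen-15 gives 54×11/27 = 22.
Total value = 71.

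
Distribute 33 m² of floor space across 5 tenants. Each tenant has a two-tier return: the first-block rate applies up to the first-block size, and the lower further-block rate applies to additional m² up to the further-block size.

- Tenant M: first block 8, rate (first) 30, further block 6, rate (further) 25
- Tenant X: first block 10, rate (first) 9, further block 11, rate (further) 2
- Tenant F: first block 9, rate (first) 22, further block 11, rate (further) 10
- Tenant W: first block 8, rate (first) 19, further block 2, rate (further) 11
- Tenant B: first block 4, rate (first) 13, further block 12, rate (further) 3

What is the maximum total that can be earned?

Rank every tier by rate: Tenant M/first 30 > Tenant M/second 25 > Tenant F/first 22 > Tenant W/first 19 > Tenant B/first 13 > Tenant W/second 11 > Tenant F/second 10 > Tenant X/first 9 > Tenant B/second 3 > Tenant X/second 2.
Tenant M first at 30: fill all 8 ; 25 left.
Tenant M second at 25: fill all 6 ; 19 left.
Tenant F first at 22: fill all 9 ; 10 left.
Tenant W/first (19): +8 ; 2 left.
Tenant B first at 13: only 2 left, fill 2.
Total = 30×8 + 25×6 + 22×9 + 19×8 + 13×2 = 766.

766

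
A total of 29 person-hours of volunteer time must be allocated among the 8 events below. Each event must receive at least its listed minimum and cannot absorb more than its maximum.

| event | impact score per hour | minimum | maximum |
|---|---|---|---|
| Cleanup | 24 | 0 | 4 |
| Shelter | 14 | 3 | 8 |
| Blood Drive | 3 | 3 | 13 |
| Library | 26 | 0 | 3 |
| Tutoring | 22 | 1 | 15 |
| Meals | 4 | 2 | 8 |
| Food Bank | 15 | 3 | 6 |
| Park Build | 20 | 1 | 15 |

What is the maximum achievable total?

Meeting every minimum uses 0+3+3+0+1+2+3+1 = 13 person-hours, leaving 16.
Order the events by impact score per hour: Library 26 > Cleanup 24 > Tutoring 22 > Park Build 20 > Food Bank 15 > Shelter 14 > Meals 4 > Blood Drive 3.
Library takes 3 more to reach its cap of 3 → 13 left.
Give Cleanup 4 more to hit its cap of 4 → 9 left.
Tutoring: +9 (room for 14) → 10. Pool exhausted.
Total = 24×4 + 14×3 + 3×3 + 26×3 + 22×10 + 4×2 + 15×3 + 20×1 = 518.

518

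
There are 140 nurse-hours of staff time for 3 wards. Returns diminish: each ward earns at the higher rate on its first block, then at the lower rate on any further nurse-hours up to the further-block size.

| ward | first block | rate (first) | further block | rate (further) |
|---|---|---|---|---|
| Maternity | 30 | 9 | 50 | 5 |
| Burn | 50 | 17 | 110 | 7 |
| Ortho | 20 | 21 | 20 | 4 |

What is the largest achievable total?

1820

Rank every tier by rate: Ortho/first 21 > Burn/first 17 > Maternity/first 9 > Burn/second 7 > Maternity/second 5 > Ortho/second 4.
Fill Ortho first block (20 at 21) → 120 left.
Burn/first (17): +50 → 70 left.
Fill Maternity first block (30 at 9) → 40 left.
Burn/second: +40 of 110 at 7; pool empty.
Total = 21×20 + 17×50 + 9×30 + 7×40 = 1820.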